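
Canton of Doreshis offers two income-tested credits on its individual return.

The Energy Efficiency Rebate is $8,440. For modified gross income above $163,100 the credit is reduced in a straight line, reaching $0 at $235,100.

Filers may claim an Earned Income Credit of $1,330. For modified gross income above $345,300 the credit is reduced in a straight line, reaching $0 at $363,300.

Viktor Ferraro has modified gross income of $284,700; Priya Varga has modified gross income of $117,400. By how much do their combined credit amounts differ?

Viktor ($284,700): Energy Efficiency Rebate: $284,700 is at or above $235,100, so the credit is $0. Earned Income Credit: $284,700 is at or below the $345,300 threshold, so the full $1,330 applies. total $0 + $1,330 = $1,330
Priya ($117,400): Energy Efficiency Rebate: $117,400 is at or below the $163,100 threshold, so the full $8,440 applies. Earned Income Credit: $117,400 is at or below the $345,300 threshold, so the full $1,330 applies. total $8,440 + $1,330 = $9,770
Difference: |$1,330 − $9,770| = $8,440.

$8,440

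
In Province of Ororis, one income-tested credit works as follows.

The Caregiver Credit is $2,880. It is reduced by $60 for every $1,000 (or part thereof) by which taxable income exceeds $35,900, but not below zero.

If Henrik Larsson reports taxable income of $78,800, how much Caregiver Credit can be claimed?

Caregiver Credit: income exceeds $35,900 by $42,900, which is 43 full-or-partial $1,000 increments; reduction = 43 × $60 = $2,580, leaving $300.

$300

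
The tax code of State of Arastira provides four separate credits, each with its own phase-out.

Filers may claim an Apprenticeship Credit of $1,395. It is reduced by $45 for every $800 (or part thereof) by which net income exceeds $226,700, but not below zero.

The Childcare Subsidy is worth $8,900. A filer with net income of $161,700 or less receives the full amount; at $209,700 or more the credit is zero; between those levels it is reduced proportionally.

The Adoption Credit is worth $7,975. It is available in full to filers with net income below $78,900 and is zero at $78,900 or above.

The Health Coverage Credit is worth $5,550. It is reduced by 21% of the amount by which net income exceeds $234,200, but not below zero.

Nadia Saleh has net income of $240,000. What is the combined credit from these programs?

$4,962

Apprenticeship Credit: income exceeds $226,700 by $13,300, which is 17 full-or-partial $800 increments; reduction = 17 × $45 = $765, leaving $630.
Childcare Subsidy: $240,000 is at or above $209,700, so the credit is $0.
Adoption Credit: $240,000 meets or exceeds the $78,900 cutoff, so the credit is $0.
Health Coverage Credit: 21% of the $5,800 excess over $234,200 is $1,218; credit = $5,550 − $1,218 = $4,332.
Total: $630 + $0 + $0 + $4,332 = $4,962.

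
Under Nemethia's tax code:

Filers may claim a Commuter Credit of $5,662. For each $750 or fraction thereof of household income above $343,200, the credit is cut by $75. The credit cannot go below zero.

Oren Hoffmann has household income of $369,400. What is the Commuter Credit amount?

$3,037

Commuter Credit: income exceeds $343,200 by $26,200, which is 35 full-or-partial $750 increments; reduction = 35 × $75 = $2,625, leaving $3,037.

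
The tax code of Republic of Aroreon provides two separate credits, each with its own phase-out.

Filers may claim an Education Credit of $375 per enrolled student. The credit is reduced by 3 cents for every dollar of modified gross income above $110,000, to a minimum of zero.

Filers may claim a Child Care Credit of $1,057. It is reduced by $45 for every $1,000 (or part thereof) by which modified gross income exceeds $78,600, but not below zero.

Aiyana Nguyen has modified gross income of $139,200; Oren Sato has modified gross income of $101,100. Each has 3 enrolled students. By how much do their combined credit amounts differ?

Aiyana ($139,200): Education Credit: base = 3 × $375 = $1,125. 3% of the $29,200 excess over $110,000 is $876; credit = $1,125 − $876 = $249. Child Care Credit: income exceeds $78,600 by $60,600 → 61 increments × $45 = $2,745 ≥ base, so the credit is $0. total $249 + $0 = $249
Oren ($101,100): Education Credit: base = 3 × $375 = $1,125. $101,100 is at or below the $110,000 threshold, so the full $1,125 applies. Child Care Credit: income exceeds $78,600 by $22,500, which is 23 full-or-partial $1,000 increments; reduction = 23 × $45 = $1,035, leaving $22. total $1,125 + $22 = $1,147
Difference: |$249 − $1,147| = $898.

$898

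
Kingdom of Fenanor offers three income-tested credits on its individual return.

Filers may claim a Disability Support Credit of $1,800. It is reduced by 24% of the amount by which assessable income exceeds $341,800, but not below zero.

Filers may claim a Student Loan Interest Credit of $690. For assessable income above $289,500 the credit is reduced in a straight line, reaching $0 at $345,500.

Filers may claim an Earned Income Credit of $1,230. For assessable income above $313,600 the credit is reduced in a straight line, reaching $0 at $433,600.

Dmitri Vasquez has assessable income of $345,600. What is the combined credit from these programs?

Disability Support Credit: 24% of the $3,800 excess over $341,800 is $912; credit = $1,800 − $912 = $888.
Student Loan Interest Credit: $345,600 is at or above $345,500, so the credit is $0.
Earned Income Credit: $345,600 is $32,000 into a $120,000 phase-out range, leaving 88,000/120,000 of the credit: $1,230 × 88,000/120,000 = $902.
Total: $888 + $0 + $902 = $1,790.

$1,790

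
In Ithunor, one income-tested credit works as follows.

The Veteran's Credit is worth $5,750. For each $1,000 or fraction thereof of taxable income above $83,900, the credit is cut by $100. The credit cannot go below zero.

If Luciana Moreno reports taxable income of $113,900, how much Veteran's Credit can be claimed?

Veteran's Credit: income exceeds $83,900 by $30,000, which is 30 full-or-partial $1,000 increments; reduction = 30 × $100 = $3,000, leaving $2,750.

$2,750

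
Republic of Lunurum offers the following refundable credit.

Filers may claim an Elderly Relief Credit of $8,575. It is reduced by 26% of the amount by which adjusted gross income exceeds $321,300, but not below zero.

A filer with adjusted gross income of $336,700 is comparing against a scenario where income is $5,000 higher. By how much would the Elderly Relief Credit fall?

$1,300

At $336,700 — 26% of the $15,400 excess over $321,300 is $4,004; credit = $8,575 − $4,004 = $4,571.
At $341,700 — 26% of the $20,400 excess over $321,300 is $5,304; credit = $8,575 − $5,304 = $3,271.
Lost: $4,571 − $3,271 = $1,300.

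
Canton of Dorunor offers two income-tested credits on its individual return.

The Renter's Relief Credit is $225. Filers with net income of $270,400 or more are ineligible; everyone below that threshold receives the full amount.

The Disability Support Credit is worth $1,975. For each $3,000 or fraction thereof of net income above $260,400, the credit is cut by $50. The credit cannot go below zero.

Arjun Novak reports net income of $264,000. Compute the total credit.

Renter's Relief Credit: $264,000 is below the $270,400 cutoff, so the full $225 applies.
Disability Support Credit: income exceeds $260,400 by $3,600, which is 2 full-or-partial $3,000 increments; reduction = 2 × $50 = $100, leaving $1,875.
Total: $225 + $1,875 = $2,100.

$2,100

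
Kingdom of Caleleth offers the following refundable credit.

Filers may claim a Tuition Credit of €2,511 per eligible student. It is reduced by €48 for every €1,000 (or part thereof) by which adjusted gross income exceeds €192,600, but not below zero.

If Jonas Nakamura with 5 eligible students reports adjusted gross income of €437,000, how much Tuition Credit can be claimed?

€795

Tuition Credit: base = 5 × €2,511 = €12,555. income exceeds €192,600 by €244,400, which is 245 full-or-partial €1,000 increments; reduction = 245 × €48 = €11,760, leaving €795.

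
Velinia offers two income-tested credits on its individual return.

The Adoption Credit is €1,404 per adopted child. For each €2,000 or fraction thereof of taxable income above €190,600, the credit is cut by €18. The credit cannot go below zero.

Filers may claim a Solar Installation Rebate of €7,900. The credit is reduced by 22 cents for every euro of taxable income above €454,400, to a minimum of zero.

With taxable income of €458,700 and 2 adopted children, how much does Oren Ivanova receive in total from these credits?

Adoption Credit: base = 2 × €1,404 = €2,808. income exceeds €190,600 by €268,100, which is 135 full-or-partial €2,000 increments; reduction = 135 × €18 = €2,430, leaving €378.
Solar Installation Rebate: 22% of the €4,300 excess over €454,400 is €946; credit = €7,900 − €946 = €6,954.
Total: €378 + €6,954 = €7,332.

€7,332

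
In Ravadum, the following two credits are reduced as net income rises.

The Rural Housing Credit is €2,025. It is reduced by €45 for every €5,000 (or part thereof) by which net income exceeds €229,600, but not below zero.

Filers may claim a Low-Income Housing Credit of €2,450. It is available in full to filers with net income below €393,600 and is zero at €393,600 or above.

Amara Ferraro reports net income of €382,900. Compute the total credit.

Rural Housing Credit: income exceeds €229,600 by €153,300, which is 31 full-or-partial €5,000 increments; reduction = 31 × €45 = €1,395, leaving €630.
Low-Income Housing Credit: €382,900 is below the €393,600 cutoff, so the full €2,450 applies.
Total: €630 + €2,450 = €3,080.

€3,080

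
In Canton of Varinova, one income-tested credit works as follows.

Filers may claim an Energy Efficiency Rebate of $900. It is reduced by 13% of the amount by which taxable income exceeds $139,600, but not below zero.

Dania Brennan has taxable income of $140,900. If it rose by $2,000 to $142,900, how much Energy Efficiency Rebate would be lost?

At $140,900 — 13% of the $1,300 excess over $139,600 is $169; credit = $900 − $169 = $731.
At $142,900 — 13% of the $3,300 excess over $139,600 is $429; credit = $900 − $429 = $471.
Lost: $731 − $471 = $260.

$260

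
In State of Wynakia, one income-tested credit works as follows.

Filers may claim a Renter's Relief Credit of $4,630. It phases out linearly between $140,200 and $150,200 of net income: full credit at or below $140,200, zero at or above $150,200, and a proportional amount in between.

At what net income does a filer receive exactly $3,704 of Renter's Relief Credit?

$3,704 is 3,704/4,630 of the full $4,630, so 926/4,630 of the $10,000 range has been used: income = $140,200 + $10,000 × 926/4,630 = $142,200.

$142,200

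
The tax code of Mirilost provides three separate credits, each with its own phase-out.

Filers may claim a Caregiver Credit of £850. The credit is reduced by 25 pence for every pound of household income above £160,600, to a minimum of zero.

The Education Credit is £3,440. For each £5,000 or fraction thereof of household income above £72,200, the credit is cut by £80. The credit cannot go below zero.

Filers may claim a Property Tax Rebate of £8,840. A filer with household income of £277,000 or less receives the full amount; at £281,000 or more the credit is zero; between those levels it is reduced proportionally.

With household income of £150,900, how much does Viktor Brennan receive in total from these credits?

Caregiver Credit: £150,900 is at or below the £160,600 threshold, so the full £850 applies.
Education Credit: income exceeds £72,200 by £78,700, which is 16 full-or-partial £5,000 increments; reduction = 16 × £80 = £1,280, leaving £2,160.
Property Tax Rebate: £150,900 is at or below the £277,000 threshold, so the full £8,840 applies.
Total: £850 + £2,160 + £8,840 = £11,850.

£11,850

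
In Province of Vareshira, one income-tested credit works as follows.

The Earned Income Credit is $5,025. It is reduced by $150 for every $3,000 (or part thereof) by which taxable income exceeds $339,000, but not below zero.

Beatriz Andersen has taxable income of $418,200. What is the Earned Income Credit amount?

$975

Earned Income Credit: income exceeds $339,000 by $79,200, which is 27 full-or-partial $3,000 increments; reduction = 27 × $150 = $4,050, leaving $975.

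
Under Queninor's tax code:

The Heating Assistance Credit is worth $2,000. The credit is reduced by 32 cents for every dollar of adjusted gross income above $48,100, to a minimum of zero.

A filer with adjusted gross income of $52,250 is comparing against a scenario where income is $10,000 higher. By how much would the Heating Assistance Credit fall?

$672

At $52,250 — 32% of the $4,150 excess over $48,100 is $1,328; credit = $2,000 − $1,328 = $672.
At $62,250 — 32% of the $14,150 excess over $48,100 is $4,528 ≥ base, so the credit is $0.
Lost: $672 − $0 = $672.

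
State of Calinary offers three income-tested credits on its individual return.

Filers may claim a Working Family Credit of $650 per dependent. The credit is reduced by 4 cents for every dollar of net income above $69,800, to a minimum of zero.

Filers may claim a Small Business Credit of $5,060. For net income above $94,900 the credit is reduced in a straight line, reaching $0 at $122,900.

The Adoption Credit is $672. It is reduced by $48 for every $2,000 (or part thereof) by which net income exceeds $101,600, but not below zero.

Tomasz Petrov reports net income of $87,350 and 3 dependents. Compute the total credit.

Working Family Credit: base = 3 × $650 = $1,950. 4% of the $17,550 excess over $69,800 is $702; credit = $1,950 − $702 = $1,248.
Small Business Credit: $87,350 is at or below the $94,900 threshold, so the full $5,060 applies.
Adoption Credit: $87,350 is at or below the $101,600 threshold, so the full $672 applies.
Total: $1,248 + $5,060 + $672 = $6,980.

$6,980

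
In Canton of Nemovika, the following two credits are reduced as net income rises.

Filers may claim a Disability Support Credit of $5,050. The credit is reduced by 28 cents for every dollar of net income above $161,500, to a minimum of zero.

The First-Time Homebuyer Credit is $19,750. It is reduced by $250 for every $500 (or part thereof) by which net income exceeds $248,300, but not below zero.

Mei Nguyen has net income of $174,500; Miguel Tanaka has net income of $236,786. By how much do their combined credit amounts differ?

$1,410

Mei ($174,500): Disability Support Credit: 28% of the $13,000 excess over $161,500 is $3,640; credit = $5,050 − $3,640 = $1,410. First-Time Homebuyer Credit: $174,500 is at or below the $248,300 threshold, so the full $19,750 applies. total $1,410 + $19,750 = $21,160
Miguel ($236,786): Disability Support Credit: 28% of the $75,286 excess over $161,500 is $21,080.08 ≥ base, so the credit is $0. First-Time Homebuyer Credit: $236,786 is at or below the $248,300 threshold, so the full $19,750 applies. total $0 + $19,750 = $19,750
Difference: |$21,160 − $19,750| = $1,410.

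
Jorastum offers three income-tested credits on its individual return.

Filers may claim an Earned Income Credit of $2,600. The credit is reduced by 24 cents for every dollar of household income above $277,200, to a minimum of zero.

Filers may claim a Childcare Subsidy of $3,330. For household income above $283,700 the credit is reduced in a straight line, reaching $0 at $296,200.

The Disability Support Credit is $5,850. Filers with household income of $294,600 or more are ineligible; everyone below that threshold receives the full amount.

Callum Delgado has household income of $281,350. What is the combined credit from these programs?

$10,784

Earned Income Credit: 24% of the $4,150 excess over $277,200 is $996; credit = $2,600 − $996 = $1,604.
Childcare Subsidy: $281,350 is at or below the $283,700 threshold, so the full $3,330 applies.
Disability Support Credit: $281,350 is below the $294,600 cutoff, so the full $5,850 applies.
Total: $1,604 + $3,330 + $5,850 = $10,784.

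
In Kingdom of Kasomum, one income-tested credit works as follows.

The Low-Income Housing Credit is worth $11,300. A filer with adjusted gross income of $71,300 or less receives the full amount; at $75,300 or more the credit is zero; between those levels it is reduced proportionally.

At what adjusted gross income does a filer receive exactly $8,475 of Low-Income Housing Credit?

$8,475 is 8,475/11,300 of the full $11,300, so 2,825/11,300 of the $4,000 range has been used: income = $71,300 + $4,000 × 2,825/11,300 = $72,300.

$72,300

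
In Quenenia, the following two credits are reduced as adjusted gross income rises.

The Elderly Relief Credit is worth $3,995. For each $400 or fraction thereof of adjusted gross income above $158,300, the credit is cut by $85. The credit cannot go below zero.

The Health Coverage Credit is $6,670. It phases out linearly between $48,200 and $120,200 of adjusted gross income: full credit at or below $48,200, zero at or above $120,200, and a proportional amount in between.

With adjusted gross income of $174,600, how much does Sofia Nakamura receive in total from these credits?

Elderly Relief Credit: income exceeds $158,300 by $16,300, which is 41 full-or-partial $400 increments; reduction = 41 × $85 = $3,485, leaving $510.
Health Coverage Credit: $174,600 is at or above $120,200, so the credit is $0.
Total: $510 + $0 = $510.

$510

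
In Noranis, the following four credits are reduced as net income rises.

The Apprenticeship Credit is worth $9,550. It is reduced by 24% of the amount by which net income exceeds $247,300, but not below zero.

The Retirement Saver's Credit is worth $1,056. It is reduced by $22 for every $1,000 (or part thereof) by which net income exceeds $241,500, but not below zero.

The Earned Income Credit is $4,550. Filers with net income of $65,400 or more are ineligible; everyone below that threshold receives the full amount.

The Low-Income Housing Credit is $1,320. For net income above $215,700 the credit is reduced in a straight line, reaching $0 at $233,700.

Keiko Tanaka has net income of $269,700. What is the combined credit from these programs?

$4,592

Apprenticeship Credit: 24% of the $22,400 excess over $247,300 is $5,376; credit = $9,550 − $5,376 = $4,174.
Retirement Saver's Credit: income exceeds $241,500 by $28,200, which is 29 full-or-partial $1,000 increments; reduction = 29 × $22 = $638, leaving $418.
Earned Income Credit: $269,700 meets or exceeds the $65,400 cutoff, so the credit is $0.
Low-Income Housing Credit: $269,700 is at or above $233,700, so the credit is $0.
Total: $4,174 + $418 + $0 + $0 = $4,592.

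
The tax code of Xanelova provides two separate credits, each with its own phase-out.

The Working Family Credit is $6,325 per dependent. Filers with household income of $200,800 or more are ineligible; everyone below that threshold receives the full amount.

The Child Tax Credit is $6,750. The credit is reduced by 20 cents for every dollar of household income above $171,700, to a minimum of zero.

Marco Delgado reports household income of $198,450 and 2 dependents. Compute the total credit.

Working Family Credit: base = 2 × $6,325 = $12,650. $198,450 is below the $200,800 cutoff, so the full $12,650 applies.
Child Tax Credit: 20% of the $26,750 excess over $171,700 is $5,350; credit = $6,750 − $5,350 = $1,400.
Total: $12,650 + $1,400 = $14,050.

$14,050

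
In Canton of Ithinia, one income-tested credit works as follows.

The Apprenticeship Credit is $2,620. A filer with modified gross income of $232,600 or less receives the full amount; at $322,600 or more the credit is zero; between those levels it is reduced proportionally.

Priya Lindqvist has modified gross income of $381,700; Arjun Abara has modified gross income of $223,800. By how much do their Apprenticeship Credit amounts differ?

$2,620

Priya ($381,700): Apprenticeship Credit: $381,700 is at or above $322,600, so the credit is $0.
Arjun ($223,800): Apprenticeship Credit: $223,800 is at or below the $232,600 threshold, so the full $2,620 applies.
Difference: |$0 − $2,620| = $2,620.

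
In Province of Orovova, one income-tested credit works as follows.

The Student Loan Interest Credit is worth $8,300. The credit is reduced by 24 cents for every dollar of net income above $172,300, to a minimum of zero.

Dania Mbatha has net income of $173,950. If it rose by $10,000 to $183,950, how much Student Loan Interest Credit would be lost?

$2,400

At $173,950 — 24% of the $1,650 excess over $172,300 is $396; credit = $8,300 − $396 = $7,904.
At $183,950 — 24% of the $11,650 excess over $172,300 is $2,796; credit = $8,300 − $2,796 = $5,504.
Lost: $7,904 − $5,504 = $2,400.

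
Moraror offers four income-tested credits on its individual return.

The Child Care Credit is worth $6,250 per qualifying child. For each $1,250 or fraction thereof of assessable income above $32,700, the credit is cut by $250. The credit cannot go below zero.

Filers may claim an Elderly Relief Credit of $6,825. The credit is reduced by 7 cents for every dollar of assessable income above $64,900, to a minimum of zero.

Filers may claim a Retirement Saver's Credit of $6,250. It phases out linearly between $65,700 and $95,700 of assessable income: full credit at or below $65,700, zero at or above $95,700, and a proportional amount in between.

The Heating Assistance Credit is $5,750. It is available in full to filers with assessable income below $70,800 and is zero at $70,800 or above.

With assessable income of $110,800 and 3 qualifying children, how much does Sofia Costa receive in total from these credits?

$6,612

Child Care Credit: base = 3 × $6,250 = $18,750. income exceeds $32,700 by $78,100, which is 63 full-or-partial $1,250 increments; reduction = 63 × $250 = $15,750, leaving $3,000.
Elderly Relief Credit: 7% of the $45,900 excess over $64,900 is $3,213; credit = $6,825 − $3,213 = $3,612.
Retirement Saver's Credit: $110,800 is at or above $95,700, so the credit is $0.
Heating Assistance Credit: $110,800 meets or exceeds the $70,800 cutoff, so the credit is $0.
Total: $3,000 + $3,612 + $0 + $0 = $6,612.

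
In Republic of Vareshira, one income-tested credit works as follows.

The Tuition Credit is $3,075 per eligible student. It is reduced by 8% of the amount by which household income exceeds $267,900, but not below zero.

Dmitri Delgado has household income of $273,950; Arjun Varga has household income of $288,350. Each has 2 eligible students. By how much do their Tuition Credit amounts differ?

Dmitri ($273,950): Tuition Credit: base = 2 × $3,075 = $6,150. 8% of the $6,050 excess over $267,900 is $484; credit = $6,150 − $484 = $5,666.
Arjun ($288,350): Tuition Credit: base = 2 × $3,075 = $6,150. 8% of the $20,450 excess over $267,900 is $1,636; credit = $6,150 − $1,636 = $4,514.
Difference: |$5,666 − $4,514| = $1,152.

$1,152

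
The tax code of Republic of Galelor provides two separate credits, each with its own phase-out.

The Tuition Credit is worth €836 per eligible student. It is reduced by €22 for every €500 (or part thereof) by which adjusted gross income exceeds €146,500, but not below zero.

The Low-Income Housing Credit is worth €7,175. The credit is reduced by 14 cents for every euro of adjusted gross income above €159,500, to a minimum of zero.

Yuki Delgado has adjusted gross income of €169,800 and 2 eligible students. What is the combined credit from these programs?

€6,371

Tuition Credit: base = 2 × €836 = €1,672. income exceeds €146,500 by €23,300, which is 47 full-or-partial €500 increments; reduction = 47 × €22 = €1,034, leaving €638.
Low-Income Housing Credit: 14% of the €10,300 excess over €159,500 is €1,442; credit = €7,175 − €1,442 = €5,733.
Total: €638 + €5,733 = €6,371.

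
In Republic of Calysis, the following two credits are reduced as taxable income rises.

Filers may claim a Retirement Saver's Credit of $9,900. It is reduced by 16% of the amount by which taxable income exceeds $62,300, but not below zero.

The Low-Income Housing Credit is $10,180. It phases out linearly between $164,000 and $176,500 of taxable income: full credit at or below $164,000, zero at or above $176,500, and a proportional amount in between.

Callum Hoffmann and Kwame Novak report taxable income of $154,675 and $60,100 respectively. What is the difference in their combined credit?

Callum ($154,675): Retirement Saver's Credit: 16% of the $92,375 excess over $62,300 is $14,780 ≥ base, so the credit is $0. Low-Income Housing Credit: $154,675 is at or below the $164,000 threshold, so the full $10,180 applies. total $0 + $10,180 = $10,180
Kwame ($60,100): Retirement Saver's Credit: $60,100 is at or below the $62,300 threshold, so the full $9,900 applies. Low-Income Housing Credit: $60,100 is at or below the $164,000 threshold, so the full $10,180 applies. total $9,900 + $10,180 = $20,080
Difference: |$10,180 − $20,080| = $9,900.

$9,900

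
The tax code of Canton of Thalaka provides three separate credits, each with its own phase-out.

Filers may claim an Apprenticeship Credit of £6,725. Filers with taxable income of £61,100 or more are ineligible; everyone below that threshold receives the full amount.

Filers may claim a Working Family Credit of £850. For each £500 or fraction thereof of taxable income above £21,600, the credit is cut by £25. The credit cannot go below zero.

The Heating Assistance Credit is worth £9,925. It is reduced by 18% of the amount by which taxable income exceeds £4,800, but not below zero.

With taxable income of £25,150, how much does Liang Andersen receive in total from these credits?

£13,637

Apprenticeship Credit: £25,150 is below the £61,100 cutoff, so the full £6,725 applies.
Working Family Credit: income exceeds £21,600 by £3,550, which is 8 full-or-partial £500 increments; reduction = 8 × £25 = £200, leaving £650.
Heating Assistance Credit: 18% of the £20,350 excess over £4,800 is £3,663; credit = £9,925 − £3,663 = £6,262.
Total: £6,725 + £650 + £6,262 = £13,637.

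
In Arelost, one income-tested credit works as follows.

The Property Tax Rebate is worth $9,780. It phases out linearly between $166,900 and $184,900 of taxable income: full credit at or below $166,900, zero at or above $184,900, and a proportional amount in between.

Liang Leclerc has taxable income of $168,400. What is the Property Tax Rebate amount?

Property Tax Rebate: $168,400 is $1,500 into a $18,000 phase-out range, leaving 16,500/18,000 of the credit: $9,780 × 16,500/18,000 = $8,965.

$8,965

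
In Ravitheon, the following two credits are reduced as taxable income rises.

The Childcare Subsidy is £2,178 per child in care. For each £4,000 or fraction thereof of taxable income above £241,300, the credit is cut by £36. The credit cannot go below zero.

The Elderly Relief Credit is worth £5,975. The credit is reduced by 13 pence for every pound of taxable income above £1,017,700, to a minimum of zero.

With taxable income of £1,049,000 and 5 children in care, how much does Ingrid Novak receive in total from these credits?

Childcare Subsidy: base = 5 × £2,178 = £10,890. income exceeds £241,300 by £807,700, which is 202 full-or-partial £4,000 increments; reduction = 202 × £36 = £7,272, leaving £3,618.
Elderly Relief Credit: 13% of the £31,300 excess over £1,017,700 is £4,069; credit = £5,975 − £4,069 = £1,906.
Total: £3,618 + £1,906 = £5,524.

£5,524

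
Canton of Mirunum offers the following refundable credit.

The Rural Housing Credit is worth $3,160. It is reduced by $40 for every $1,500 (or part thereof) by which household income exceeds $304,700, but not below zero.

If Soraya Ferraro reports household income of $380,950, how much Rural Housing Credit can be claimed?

Rural Housing Credit: income exceeds $304,700 by $76,250, which is 51 full-or-partial $1,500 increments; reduction = 51 × $40 = $2,040, leaving $1,120.

$1,120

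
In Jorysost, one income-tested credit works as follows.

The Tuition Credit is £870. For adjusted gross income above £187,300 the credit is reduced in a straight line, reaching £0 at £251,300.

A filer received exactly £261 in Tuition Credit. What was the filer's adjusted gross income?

£232,100

£261 is 261/870 of the full £870, so 609/870 of the £64,000 range has been used: income = £187,300 + £64,000 × 609/870 = £232,100.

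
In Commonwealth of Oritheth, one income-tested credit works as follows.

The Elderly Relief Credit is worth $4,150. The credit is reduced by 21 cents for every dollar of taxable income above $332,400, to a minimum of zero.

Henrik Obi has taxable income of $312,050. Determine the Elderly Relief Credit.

$4,150

Elderly Relief Credit: $312,050 is at or below the $332,400 threshold, so the full $4,150 applies.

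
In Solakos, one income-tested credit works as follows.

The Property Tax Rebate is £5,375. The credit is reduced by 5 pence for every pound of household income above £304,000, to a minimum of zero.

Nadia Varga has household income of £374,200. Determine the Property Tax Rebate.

£1,865

Property Tax Rebate: 5% of the £70,200 excess over £304,000 is £3,510; credit = £5,375 − £3,510 = £1,865.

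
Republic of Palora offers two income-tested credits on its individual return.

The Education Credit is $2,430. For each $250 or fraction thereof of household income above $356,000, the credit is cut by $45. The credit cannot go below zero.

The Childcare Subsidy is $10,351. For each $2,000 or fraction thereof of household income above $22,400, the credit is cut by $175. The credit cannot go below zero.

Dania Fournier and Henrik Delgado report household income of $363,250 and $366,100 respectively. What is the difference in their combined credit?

Dania ($363,250): Education Credit: income exceeds $356,000 by $7,250, which is 29 full-or-partial $250 increments; reduction = 29 × $45 = $1,305, leaving $1,125. Childcare Subsidy: income exceeds $22,400 by $340,850 → 171 increments × $175 = $29,925 ≥ base, so the credit is $0. total $1,125 + $0 = $1,125
Henrik ($366,100): Education Credit: income exceeds $356,000 by $10,100, which is 41 full-or-partial $250 increments; reduction = 41 × $45 = $1,845, leaving $585. Childcare Subsidy: income exceeds $22,400 by $343,700 → 172 increments × $175 = $30,100 ≥ base, so the credit is $0. total $585 + $0 = $585
Difference: |$1,125 − $585| = $540.

$540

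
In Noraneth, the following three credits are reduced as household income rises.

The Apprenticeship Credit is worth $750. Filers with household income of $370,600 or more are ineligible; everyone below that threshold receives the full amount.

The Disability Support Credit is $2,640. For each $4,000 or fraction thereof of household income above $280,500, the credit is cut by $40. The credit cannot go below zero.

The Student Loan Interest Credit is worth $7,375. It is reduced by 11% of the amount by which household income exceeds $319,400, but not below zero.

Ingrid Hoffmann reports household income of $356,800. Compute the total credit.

$5,851

Apprenticeship Credit: $356,800 is below the $370,600 cutoff, so the full $750 applies.
Disability Support Credit: income exceeds $280,500 by $76,300, which is 20 full-or-partial $4,000 increments; reduction = 20 × $40 = $800, leaving $1,840.
Student Loan Interest Credit: 11% of the $37,400 excess over $319,400 is $4,114; credit = $7,375 − $4,114 = $3,261.
Total: $750 + $1,840 + $3,261 = $5,851.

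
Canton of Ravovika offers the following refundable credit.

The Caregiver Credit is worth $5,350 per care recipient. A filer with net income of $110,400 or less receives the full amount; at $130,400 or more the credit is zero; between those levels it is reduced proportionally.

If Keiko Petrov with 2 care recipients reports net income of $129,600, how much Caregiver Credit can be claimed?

Caregiver Credit: base = 2 × $5,350 = $10,700. $129,600 is $19,200 into a $20,000 phase-out range, leaving 800/20,000 of the credit: $10,700 × 800/20,000 = $428.

$428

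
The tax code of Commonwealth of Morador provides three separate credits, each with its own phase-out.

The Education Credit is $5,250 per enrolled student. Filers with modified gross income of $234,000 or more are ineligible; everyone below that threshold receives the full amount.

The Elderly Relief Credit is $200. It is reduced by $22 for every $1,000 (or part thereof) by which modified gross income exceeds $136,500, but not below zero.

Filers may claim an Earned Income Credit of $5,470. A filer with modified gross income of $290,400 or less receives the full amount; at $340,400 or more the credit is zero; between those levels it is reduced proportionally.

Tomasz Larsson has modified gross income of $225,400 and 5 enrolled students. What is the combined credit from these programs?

Education Credit: base = 5 × $5,250 = $26,250. $225,400 is below the $234,000 cutoff, so the full $26,250 applies.
Elderly Relief Credit: income exceeds $136,500 by $88,900 → 89 increments × $22 = $1,958 ≥ base, so the credit is $0.
Earned Income Credit: $225,400 is at or below the $290,400 threshold, so the full $5,470 applies.
Total: $26,250 + $0 + $5,470 = $31,720.

$31,720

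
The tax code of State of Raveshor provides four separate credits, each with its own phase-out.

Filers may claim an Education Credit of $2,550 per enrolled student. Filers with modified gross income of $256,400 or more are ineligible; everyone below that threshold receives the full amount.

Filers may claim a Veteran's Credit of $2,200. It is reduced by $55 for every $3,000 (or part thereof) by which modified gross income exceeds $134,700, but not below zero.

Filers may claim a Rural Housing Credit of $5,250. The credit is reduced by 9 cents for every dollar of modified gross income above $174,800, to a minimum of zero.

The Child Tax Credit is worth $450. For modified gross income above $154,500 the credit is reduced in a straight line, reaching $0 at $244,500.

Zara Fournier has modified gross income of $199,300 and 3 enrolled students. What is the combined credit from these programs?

Education Credit: base = 3 × $2,550 = $7,650. $199,300 is below the $256,400 cutoff, so the full $7,650 applies.
Veteran's Credit: income exceeds $134,700 by $64,600, which is 22 full-or-partial $3,000 increments; reduction = 22 × $55 = $1,210, leaving $990.
Rural Housing Credit: 9% of the $24,500 excess over $174,800 is $2,205; credit = $5,250 − $2,205 = $3,045.
Child Tax Credit: $199,300 is $44,800 into a $90,000 phase-out range, leaving 45,200/90,000 of the credit: $450 × 45,200/90,000 = $226.
Total: $7,650 + $990 + $3,045 + $226 = $11,911.

$11,911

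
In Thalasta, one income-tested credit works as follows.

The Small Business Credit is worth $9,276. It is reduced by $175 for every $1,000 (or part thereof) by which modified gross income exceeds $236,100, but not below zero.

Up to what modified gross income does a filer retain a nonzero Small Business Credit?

$289,100

After 53 increments the reduction is 53 × $175 = $9,275, leaving $1; one more increment wipes it out. Increment 53 ends at excess 53 × $1,000 = $53,000, so the highest qualifying income is $236,100 + $53,000 = $289,100.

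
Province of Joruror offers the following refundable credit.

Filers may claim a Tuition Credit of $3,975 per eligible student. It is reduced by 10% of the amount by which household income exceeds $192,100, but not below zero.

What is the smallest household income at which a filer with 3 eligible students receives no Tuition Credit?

$311,350

Full credit = 3 × $3,975 = $11,925.
The credit falls by 10% of each dollar above $192,100, so it reaches zero when the excess is $11,925 / 10% = $119,250: income = $192,100 + $119,250 = $311,350.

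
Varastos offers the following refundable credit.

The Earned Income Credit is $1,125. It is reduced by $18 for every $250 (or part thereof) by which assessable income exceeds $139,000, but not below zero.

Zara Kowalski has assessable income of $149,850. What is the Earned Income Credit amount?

Earned Income Credit: income exceeds $139,000 by $10,850, which is 44 full-or-partial $250 increments; reduction = 44 × $18 = $792, leaving $333.

$333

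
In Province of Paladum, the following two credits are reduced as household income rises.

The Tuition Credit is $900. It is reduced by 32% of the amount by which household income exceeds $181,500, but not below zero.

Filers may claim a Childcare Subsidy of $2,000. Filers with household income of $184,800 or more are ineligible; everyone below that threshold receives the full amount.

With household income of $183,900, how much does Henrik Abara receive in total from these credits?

$2,132

Tuition Credit: 32% of the $2,400 excess over $181,500 is $768; credit = $900 − $768 = $132.
Childcare Subsidy: $183,900 is below the $184,800 cutoff, so the full $2,000 applies.
Total: $132 + $2,000 = $2,132.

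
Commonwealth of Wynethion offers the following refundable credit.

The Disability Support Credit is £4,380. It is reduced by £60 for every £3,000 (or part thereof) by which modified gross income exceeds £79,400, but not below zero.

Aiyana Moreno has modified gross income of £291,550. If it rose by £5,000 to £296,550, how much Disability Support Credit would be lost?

£120

At £291,550 — income exceeds £79,400 by £212,150, which is 71 full-or-partial £3,000 increments; reduction = 71 × £60 = £4,260, leaving £120.
At £296,550 — income exceeds £79,400 by £217,150 → 73 increments × £60 = £4,380 ≥ base, so the credit is £0.
Lost: £120 − £0 = £120.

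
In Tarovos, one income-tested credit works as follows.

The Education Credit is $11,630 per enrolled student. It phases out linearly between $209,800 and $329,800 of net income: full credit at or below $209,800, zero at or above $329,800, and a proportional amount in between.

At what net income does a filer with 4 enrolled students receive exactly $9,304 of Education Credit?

$305,800

Full credit = 4 × $11,630 = $46,520.
$9,304 is 9,304/46,520 of the full $46,520, so 37,216/46,520 of the $120,000 range has been used: income = $209,800 + $120,000 × 37,216/46,520 = $305,800.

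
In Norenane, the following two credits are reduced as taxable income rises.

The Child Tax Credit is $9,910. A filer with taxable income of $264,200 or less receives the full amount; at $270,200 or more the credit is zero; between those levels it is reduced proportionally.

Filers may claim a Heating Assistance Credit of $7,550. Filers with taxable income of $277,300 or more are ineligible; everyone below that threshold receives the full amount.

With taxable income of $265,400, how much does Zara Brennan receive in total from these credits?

Child Tax Credit: $265,400 is $1,200 into a $6,000 phase-out range, leaving 4,800/6,000 of the credit: $9,910 × 4,800/6,000 = $7,928.
Heating Assistance Credit: $265,400 is below the $277,300 cutoff, so the full $7,550 applies.
Total: $7,928 + $7,550 = $15,478.

$15,478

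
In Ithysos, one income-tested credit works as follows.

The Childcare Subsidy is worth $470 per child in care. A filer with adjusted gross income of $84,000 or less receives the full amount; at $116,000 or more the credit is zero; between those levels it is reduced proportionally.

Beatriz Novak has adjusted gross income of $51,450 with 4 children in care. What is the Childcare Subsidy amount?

Childcare Subsidy: base = 4 × $470 = $1,880. $51,450 is at or below the $84,000 threshold, so the full $1,880 applies.

$1,880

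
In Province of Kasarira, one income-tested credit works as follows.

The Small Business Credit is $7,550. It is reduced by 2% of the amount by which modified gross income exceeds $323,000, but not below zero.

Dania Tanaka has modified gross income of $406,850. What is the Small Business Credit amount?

Small Business Credit: 2% of the $83,850 excess over $323,000 is $1,677; credit = $7,550 − $1,677 = $5,873.

$5,873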